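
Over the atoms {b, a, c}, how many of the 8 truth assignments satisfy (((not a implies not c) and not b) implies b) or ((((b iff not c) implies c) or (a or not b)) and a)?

7

Initial set: {((((not a implies not c) and not b) implies b) or ((((b iff not c) implies c) or (a or not b)) and a))}.
((((not a implies not c) and not b) implies b) or ((((b iff not c) implies c) or (a or not b)) and a)): β-rule — branch into (((not a implies not c) and not b) implies b)  //  ((((b iff not c) implies c) or (a or not b)) and a).
  branch 1 (add (((not a implies not c) and not b) implies b)):
    (((not a implies not c) and not b) implies b): β-rule — branch into not ((not a implies not c) and not b)  //  b.
      branch 1.1 (add not ((not a implies not c) and not b)):
        not ((not a implies not c) and not b): β-rule — branch into not (not a implies not c)  //  not not b.
          branch 1.1.1 (add not (not a implies not c)):
            not (not a implies not c): α-rule — add not a, not not c.
            ○ open, literals {a=0, c=1}.
          branch 1.1.2 (add not not b):
            ○ open, literals {b=1}.
      branch 1.2 (add b):
        ○ open, literals {b=1}.
  branch 2 (add ((((b iff not c) implies c) or (a or not b)) and a)):
    ((((b iff not c) implies c) or (a or not b)) and a): α-rule — add (((b iff not c) implies c) or (a or not b)), a.
    (((b iff not c) implies c) or (a or not b)): β-rule — branch into ((b iff not c) implies c)  //  (a or not b).
      branch 2.1 (add ((b iff not c) implies c)):
        ((b iff not c) implies c): β-rule — branch into not (b iff not c)  //  c.
          branch 2.1.1 (add not (b iff not c)):
            not (b iff not c): β-rule — branch into b, not not c  //  not b, not c.
              branch 2.1.1.1 (add b, not not c):
                ○ open, literals {a=1, b=1, c=1}.
              branch 2.1.1.2 (add not b, not c):
                ○ open, literals {a=1, b=0, c=0}.
          branch 2.1.2 (add c):
            ○ open, literals {a=1, c=1}.
      branch 2.2 (add (a or not b)):
        (a or not b): β-rule — branch into a  //  not b.
          branch 2.2.1 (add a):
            ○ open, literals {a=1}.
          branch 2.2.2 (add not b):
            ○ open, literals {a=1, b=0}.
0 branches closed, 8 open.
Each open branch fixes some atoms; the unmentioned ones are free. Counting distinct full assignments: branch {a=0, c=1} (b) contributes 2 new; branch {b=1} (a, c) contributes 3 new; branch {b=1} (a, c) contributes 0 new; branch {a=1, b=1, c=1} (none free) contributes 0 new; branch {a=1, b=0, c=0} (none free) contributes 1 new; branch {a=1, c=1} (b) contributes 1 new; branch {a=1} (b, c) contributes 0 new; branch {a=1, b=0} (c) contributes 0 new. Total: 7.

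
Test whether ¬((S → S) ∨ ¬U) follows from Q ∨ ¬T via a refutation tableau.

No

Initial set: {(Q ∨ ¬T); ¬¬((S → S) ∨ ¬U)}.
(Q ∨ ¬T): β-rule — branch into Q  //  ¬T.
  branch 1 (add Q):
    ¬¬((S → S) ∨ ¬U): β-rule — branch into (S → S)  //  ¬U.
      branch 1.1 (add (S → S)):
        (S → S): β-rule — branch into ¬S  //  S.
          branch 1.1.1 (add ¬S):
            ○ open, literals {Q=true, S=false}.
          branch 1.1.2 (add S):
            ○ open, literals {Q=true, S=true}.
      branch 1.2 (add ¬U):
        ○ open, literals {Q=true, U=false}.
  branch 2 (add ¬T):
    ¬¬((S → S) ∨ ¬U): β-rule — branch into (S → S)  //  ¬U.
      branch 2.1 (add (S → S)):
        (S → S): β-rule — branch into ¬S  //  S.
          branch 2.1.1 (add ¬S):
            ○ open, literals {S=false, T=false}.
          branch 2.1.2 (add S):
            ○ open, literals {S=true, T=false}.
      branch 2.2 (add ¬U):
        ○ open, literals {T=false, U=false}.
0 branches closed, 6 open.
An open branch gives a countermodel: Q=true, S=false (unmentioned atoms arbitrary); the premises hold there but the conclusion fails.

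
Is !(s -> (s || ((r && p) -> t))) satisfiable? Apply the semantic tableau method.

Initial set: {!(s -> (s || ((r && p) -> t)))}.
!(s -> (s || ((r && p) -> t))): α-rule — add s, !(s || ((r && p) -> t)).
!(s || ((r && p) -> t)): α-rule — add !s, !((r && p) -> t).
× closes — contains both s and !s.
All 1 branch closes.
Every branch closed; the formula is unsatisfiable.

Unsatisfiable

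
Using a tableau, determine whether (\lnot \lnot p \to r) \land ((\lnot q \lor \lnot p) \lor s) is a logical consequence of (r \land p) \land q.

No

Initial set: {((r \land p) \land q); \lnot ((\lnot \lnot p \to r) \land ((\lnot q \lor \lnot p) \lor s))}.
((r \land p) \land q): α-rule — add (r \land p), q.
(r \land p): α-rule — add r, p.
\lnot ((\lnot \lnot p \to r) \land ((\lnot q \lor \lnot p) \lor s)): β-rule — branch into \lnot (\lnot \lnot p \to r)  //  \lnot ((\lnot q \lor \lnot p) \lor s).
  branch 1 (add \lnot (\lnot \lnot p \to r)):
    \lnot (\lnot \lnot p \to r): α-rule — add \lnot \lnot p, \lnot r.
    × closes — contains both r and \lnot r.
  branch 2 (add \lnot ((\lnot q \lor \lnot p) \lor s)):
    \lnot ((\lnot q \lor \lnot p) \lor s): α-rule — add \lnot (\lnot q \lor \lnot p), \lnot s.
    \lnot (\lnot q \lor \lnot p): α-rule — add \lnot \lnot q, \lnot \lnot p.
    ○ open, literals {p=T, q=T, r=T, s=F}.
1 branch closed, 1 open.
An open branch gives a countermodel: p=T, q=T, r=T, s=F (unmentioned atoms arbitrary); the premises hold there but the conclusion fails.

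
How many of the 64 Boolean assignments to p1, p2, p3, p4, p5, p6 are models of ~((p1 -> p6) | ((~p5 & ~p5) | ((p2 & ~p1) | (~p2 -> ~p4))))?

Initial set: {~((p1 -> p6) | ((~p5 & ~p5) | ((p2 & ~p1) | (~p2 -> ~p4))))}.
~((p1 -> p6) | ((~p5 & ~p5) | ((p2 & ~p1) | (~p2 -> ~p4)))): α-rule — add ~(p1 -> p6), ~((~p5 & ~p5) | ((p2 & ~p1) | (~p2 -> ~p4))).
~(p1 -> p6): α-rule — add p1, ~p6.
~((~p5 & ~p5) | ((p2 & ~p1) | (~p2 -> ~p4))): α-rule — add ~(~p5 & ~p5), ~((p2 & ~p1) | (~p2 -> ~p4)).
~((p2 & ~p1) | (~p2 -> ~p4)): α-rule — add ~(p2 & ~p1), ~(~p2 -> ~p4).
~(~p2 -> ~p4): α-rule — add ~p2, ~~p4.
~(~p5 & ~p5): β-rule — branch into ~~p5  //  ~~p5.
  branch 1 (add ~~p5):
    ~(p2 & ~p1): β-rule — branch into ~p2  //  ~~p1.
      branch 1.1 (add ~p2):
        ○ open, literals {p1=true, p2=false, p4=true, p5=true, p6=false}.
      branch 1.2 (add ~~p1):
        ○ open, literals {p1=true, p2=false, p4=true, p5=true, p6=false}.
  branch 2 (add ~~p5):
    ~(p2 & ~p1): β-rule — branch into ~p2  //  ~~p1.
      branch 2.1 (add ~p2):
        ○ open, literals {p1=true, p2=false, p4=true, p5=true, p6=false}.
      branch 2.2 (add ~~p1):
        ○ open, literals {p1=true, p2=false, p4=true, p5=true, p6=false}.
0 branches closed, 4 open.
Each open branch fixes some atoms; the unmentioned ones are free. Counting distinct full assignments: branch {p1=true, p2=false, p4=true, p5=true, p6=false} (p3) contributes 2 new; branch {p1=true, p2=false, p4=true, p5=true, p6=false} (p3) contributes 0 new; branch {p1=true, p2=false, p4=true, p5=true, p6=false} (p3) contributes 0 new; branch {p1=true, p2=false, p4=true, p5=true, p6=false} (p3) contributes 0 new. Total: 2.

2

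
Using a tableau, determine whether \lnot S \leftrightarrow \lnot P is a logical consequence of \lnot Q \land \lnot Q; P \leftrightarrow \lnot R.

Initial set: {(\lnot Q \land \lnot Q); (P \leftrightarrow \lnot R); \lnot (\lnot S \leftrightarrow \lnot P)}.
(\lnot Q \land \lnot Q): α-rule — add \lnot Q, \lnot Q.
(P \leftrightarrow \lnot R): β-rule — branch into P, \lnot R  //  \lnot P, \lnot \lnot R.
  branch 1 (add P, \lnot R):
    \lnot (\lnot S \leftrightarrow \lnot P): β-rule — branch into \lnot S, \lnot \lnot P  //  \lnot \lnot S, \lnot P.
      branch 1.1 (add \lnot S, \lnot \lnot P):
        ○ open, literals {P=1, Q=0, R=0, S=0}.
      branch 1.2 (add \lnot \lnot S, \lnot P):
        × closes — contains both P and \lnot P.
  branch 2 (add \lnot P, \lnot \lnot R):
    \lnot (\lnot S \leftrightarrow \lnot P): β-rule — branch into \lnot S, \lnot \lnot P  //  \lnot \lnot S, \lnot P.
      branch 2.1 (add \lnot S, \lnot \lnot P):
        × closes — contains both P and \lnot P.
      branch 2.2 (add \lnot \lnot S, \lnot P):
        ○ open, literals {P=0, Q=0, R=1, S=1}.
2 branches closed, 2 open.
An open branch gives a countermodel: P=1, Q=0, R=0, S=0 (unmentioned atoms arbitrary); the premises hold there but the conclusion fails.

No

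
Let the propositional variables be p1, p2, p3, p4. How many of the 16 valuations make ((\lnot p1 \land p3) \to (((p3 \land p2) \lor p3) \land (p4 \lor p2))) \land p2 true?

8

Initial set: {(((\lnot p1 \land p3) \to (((p3 \land p2) \lor p3) \land (p4 \lor p2))) \land p2)}.
(((\lnot p1 \land p3) \to (((p3 \land p2) \lor p3) \land (p4 \lor p2))) \land p2): α-rule — add ((\lnot p1 \land p3) \to (((p3 \land p2) \lor p3) \land (p4 \lor p2))), p2.
((\lnot p1 \land p3) \to (((p3 \land p2) \lor p3) \land (p4 \lor p2))): β-rule — branch into \lnot (\lnot p1 \land p3)  //  (((p3 \land p2) \lor p3) \land (p4 \lor p2)).
  branch 1 (add \lnot (\lnot p1 \land p3)):
    \lnot (\lnot p1 \land p3): β-rule — branch into \lnot \lnot p1  //  \lnot p3.
      branch 1.1 (add \lnot \lnot p1):
        ○ open, literals {p1=T, p2=T}.
      branch 1.2 (add \lnot p3):
        ○ open, literals {p2=T, p3=F}.
  branch 2 (add (((p3 \land p2) \lor p3) \land (p4 \lor p2))):
    (((p3 \land p2) \lor p3) \land (p4 \lor p2)): α-rule — add ((p3 \land p2) \lor p3), (p4 \lor p2).
    ((p3 \land p2) \lor p3): β-rule — branch into (p3 \land p2)  //  p3.
      branch 2.1 (add (p3 \land p2)):
        (p3 \land p2): α-rule — add p3, p2.
        (p4 \lor p2): β-rule — branch into p4  //  p2.
          branch 2.1.1 (add p4):
            ○ open, literals {p2=T, p3=T, p4=T}.
          branch 2.1.2 (add p2):
            ○ open, literals {p2=T, p3=T}.
      branch 2.2 (add p3):
        (p4 \lor p2): β-rule — branch into p4  //  p2.
          branch 2.2.1 (add p4):
            ○ open, literals {p2=T, p3=T, p4=T}.
          branch 2.2.2 (add p2):
            ○ open, literals {p2=T, p3=T}.
0 branches closed, 6 open.
Each open branch fixes some atoms; the unmentioned ones are free. Counting distinct full assignments: branch {p1=T, p2=T} (p3, p4) contributes 4 new; branch {p2=T, p3=F} (p1, p4) contributes 2 new; branch {p2=T, p3=T, p4=T} (p1) contributes 1 new; branch {p2=T, p3=T} (p1, p4) contributes 1 new; branch {p2=T, p3=T, p4=T} (p1) contributes 0 new; branch {p2=T, p3=T} (p1, p4) contributes 0 new. Total: 8.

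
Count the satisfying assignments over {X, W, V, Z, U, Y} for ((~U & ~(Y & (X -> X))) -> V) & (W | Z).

Initial set: {(((~U & ~(Y & (X -> X))) -> V) & (W | Z))}.
(((~U & ~(Y & (X -> X))) -> V) & (W | Z)): α-rule — add ((~U & ~(Y & (X -> X))) -> V), (W | Z).
((~U & ~(Y & (X -> X))) -> V): β-rule — branch into ~(~U & ~(Y & (X -> X)))  //  V.
  branch 1 (add ~(~U & ~(Y & (X -> X)))):
    (W | Z): β-rule — branch into W  //  Z.
      branch 1.1 (add W):
        ~(~U & ~(Y & (X -> X))): β-rule — branch into ~~U  //  ~~(Y & (X -> X)).
          branch 1.1.1 (add ~~U):
            ○ open, literals {U=T, W=T}.
          branch 1.1.2 (add ~~(Y & (X -> X))):
            ~~(Y & (X -> X)): α-rule — add Y, (X -> X).
            (X -> X): β-rule — branch into ~X  //  X.
              branch 1.1.2.1 (add ~X):
                ○ open, literals {W=T, X=F, Y=T}.
              branch 1.1.2.2 (add X):
                ○ open, literals {W=T, X=T, Y=T}.
      branch 1.2 (add Z):
        ~(~U & ~(Y & (X -> X))): β-rule — branch into ~~U  //  ~~(Y & (X -> X)).
          branch 1.2.1 (add ~~U):
            ○ open, literals {U=T, Z=T}.
          branch 1.2.2 (add ~~(Y & (X -> X))):
            ~~(Y & (X -> X)): α-rule — add Y, (X -> X).
            (X -> X): β-rule — branch into ~X  //  X.
              branch 1.2.2.1 (add ~X):
                ○ open, literals {X=F, Y=T, Z=T}.
              branch 1.2.2.2 (add X):
                ○ open, literals {X=T, Y=T, Z=T}.
  branch 2 (add V):
    (W | Z): β-rule — branch into W  //  Z.
      branch 2.1 (add W):
        ○ open, literals {V=T, W=T}.
      branch 2.2 (add Z):
        ○ open, literals {V=T, Z=T}.
0 branches closed, 8 open.
Each open branch fixes some atoms; the unmentioned ones are free. Counting distinct full assignments: branch {U=T, W=T} (X, V, Z, Y) contributes 16 new; branch {W=T, X=F, Y=T} (V, Z, U) contributes 4 new; branch {W=T, X=T, Y=T} (V, Z, U) contributes 4 new; branch {U=T, Z=T} (X, W, V, Y) contributes 8 new; branch {X=F, Y=T, Z=T} (W, V, U) contributes 2 new; branch {X=T, Y=T, Z=T} (W, V, U) contributes 2 new; branch {V=T, W=T} (X, Z, U, Y) contributes 4 new; branch {V=T, Z=T} (X, W, U, Y) contributes 2 new. Total: 42.

42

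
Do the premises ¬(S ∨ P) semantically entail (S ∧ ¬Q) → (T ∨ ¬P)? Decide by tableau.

Yes

Initial set: {T ¬(S ∨ P); F ((S ∧ ¬Q) → (T ∨ ¬P))}.
T ¬(S ∨ P): α-rule — add F S, F P.
F ((S ∧ ¬Q) → (T ∨ ¬P)): α-rule — add T (S ∧ ¬Q), F (T ∨ ¬P).
T (S ∧ ¬Q): α-rule — add T S, T ¬Q.
× closes — contains both S and ¬S.
All 1 branch closes.
Every branch closed, so the premises entail the conclusion.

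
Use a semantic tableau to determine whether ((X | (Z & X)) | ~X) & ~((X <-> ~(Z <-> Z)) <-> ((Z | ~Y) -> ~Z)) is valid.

Not valid

Assume the negation and expand:
Initial set: {~(((X | (Z & X)) | ~X) & ~((X <-> ~(Z <-> Z)) <-> ((Z | ~Y) -> ~Z)))}.
~(((X | (Z & X)) | ~X) & ~((X <-> ~(Z <-> Z)) <-> ((Z | ~Y) -> ~Z))): β-rule — branch into ~((X | (Z & X)) | ~X)  //  ~~((X <-> ~(Z <-> Z)) <-> ((Z | ~Y) -> ~Z)).
  branch 1 (add ~((X | (Z & X)) | ~X)):
    ~((X | (Z & X)) | ~X): α-rule — add ~(X | (Z & X)), ~~X.
    ~(X | (Z & X)): α-rule — add ~X, ~(Z & X).
    × closes — contains both X and ~X.
  branch 2 (add ~~((X <-> ~(Z <-> Z)) <-> ((Z | ~Y) -> ~Z))):
    ~~((X <-> ~(Z <-> Z)) <-> ((Z | ~Y) -> ~Z)): β-rule — branch into (X <-> ~(Z <-> Z)), ((Z | ~Y) -> ~Z)  //  ~(X <-> ~(Z <-> Z)), ~((Z | ~Y) -> ~Z).
      branch 2.1 (add (X <-> ~(Z <-> Z)), ((Z | ~Y) -> ~Z)):
        (X <-> ~(Z <-> Z)): β-rule — branch into X, ~(Z <-> Z)  //  ~X, ~~(Z <-> Z).
          branch 2.1.1 (add X, ~(Z <-> Z)):
            ((Z | ~Y) -> ~Z): β-rule — branch into ~(Z | ~Y)  //  ~Z.
              branch 2.1.1.1 (add ~(Z | ~Y)):
                ~(Z | ~Y): α-rule — add ~Z, ~~Y.
                ~(Z <-> Z): β-rule — branch into Z, ~Z  //  ~Z, Z.
                  branch 2.1.1.1.1 (add Z, ~Z):
                    × closes — contains both Z and ~Z.
                  branch 2.1.1.1.2 (add ~Z, Z):
                    × closes — contains both Z and ~Z.
              branch 2.1.1.2 (add ~Z):
                ~(Z <-> Z): β-rule — branch into Z, ~Z  //  ~Z, Z.
                  branch 2.1.1.2.1 (add Z, ~Z):
                    × closes — contains both Z and ~Z.
                  branch 2.1.1.2.2 (add ~Z, Z):
                    × closes — contains both Z and ~Z.
          branch 2.1.2 (add ~X, ~~(Z <-> Z)):
            ((Z | ~Y) -> ~Z): β-rule — branch into ~(Z | ~Y)  //  ~Z.
              branch 2.1.2.1 (add ~(Z | ~Y)):
                ~(Z | ~Y): α-rule — add ~Z, ~~Y.
                ~~(Z <-> Z): β-rule — branch into Z, Z  //  ~Z, ~Z.
                  branch 2.1.2.1.1 (add Z, Z):
                    × closes — contains both Z and ~Z.
                  branch 2.1.2.1.2 (add ~Z, ~Z):
                    ○ open, literals {X=false, Y=true, Z=false}.
              branch 2.1.2.2 (add ~Z):
                ~~(Z <-> Z): β-rule — branch into Z, Z  //  ~Z, ~Z.
                  branch 2.1.2.2.1 (add Z, Z):
                    × closes — contains both Z and ~Z.
                  branch 2.1.2.2.2 (add ~Z, ~Z):
                    ○ open, literals {X=false, Z=false}.
      branch 2.2 (add ~(X <-> ~(Z <-> Z)), ~((Z | ~Y) -> ~Z)):
        ~((Z | ~Y) -> ~Z): α-rule — add (Z | ~Y), ~~Z.
        ~(X <-> ~(Z <-> Z)): β-rule — branch into X, ~~(Z <-> Z)  //  ~X, ~(Z <-> Z).
          branch 2.2.1 (add X, ~~(Z <-> Z)):
            (Z | ~Y): β-rule — branch into Z  //  ~Y.
              branch 2.2.1.1 (add Z):
                ~~(Z <-> Z): β-rule — branch into Z, Z  //  ~Z, ~Z.
                  branch 2.2.1.1.1 (add Z, Z):
                    ○ open, literals {X=true, Z=true}.
                  branch 2.2.1.1.2 (add ~Z, ~Z):
                    × closes — contains both Z and ~Z.
              branch 2.2.1.2 (add ~Y):
                ~~(Z <-> Z): β-rule — branch into Z, Z  //  ~Z, ~Z.
                  branch 2.2.1.2.1 (add Z, Z):
                    ○ open, literals {X=true, Y=false, Z=true}.
                  branch 2.2.1.2.2 (add ~Z, ~Z):
                    × closes — contains both Z and ~Z.
          branch 2.2.2 (add ~X, ~(Z <-> Z)):
            (Z | ~Y): β-rule — branch into Z  //  ~Y.
              branch 2.2.2.1 (add Z):
                ~(Z <-> Z): β-rule — branch into Z, ~Z  //  ~Z, Z.
                  branch 2.2.2.1.1 (add Z, ~Z):
                    × closes — contains both Z and ~Z.
                  branch 2.2.2.1.2 (add ~Z, Z):
                    × closes — contains both Z and ~Z.
              branch 2.2.2.2 (add ~Y):
                ~(Z <-> Z): β-rule — branch into Z, ~Z  //  ~Z, Z.
                  branch 2.2.2.2.1 (add Z, ~Z):
                    × closes — contains both Z and ~Z.
                  branch 2.2.2.2.2 (add ~Z, Z):
                    × closes — contains both Z and ~Z.
13 branches closed, 4 open.
An open branch gives a countermodel: X=false, Y=true, Z=false (unmentioned atoms arbitrary); under it the original formula is false.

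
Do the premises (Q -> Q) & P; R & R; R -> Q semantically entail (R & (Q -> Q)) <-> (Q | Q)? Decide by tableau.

Initial set: {T ((Q -> Q) & P); T (R & R); T (R -> Q); F ((R & (Q -> Q)) <-> (Q | Q))}.
T ((Q -> Q) & P): α-rule — add T (Q -> Q), T P.
T (R & R): α-rule — add T R, T R.
T (R -> Q): β-rule — branch into F R  //  T Q.
  branch 1 (add F R):
    × closes — contains both R and ~R.
  branch 2 (add T Q):
    F ((R & (Q -> Q)) <-> (Q | Q)): β-rule — branch into T (R & (Q -> Q)), F (Q | Q)  //  F (R & (Q -> Q)), T (Q | Q).
      branch 2.1 (add T (R & (Q -> Q)), F (Q | Q)):
        T (R & (Q -> Q)): α-rule — add T R, T (Q -> Q).
        F (Q | Q): α-rule — add F Q, F Q.
        × closes — contains both Q and ~Q.
      branch 2.2 (add F (R & (Q -> Q)), T (Q | Q)):
        T (Q -> Q): β-rule — branch into F Q  //  T Q.
          branch 2.2.1 (add F Q):
            × closes — contains both Q and ~Q.
          branch 2.2.2 (add T Q):
            F (R & (Q -> Q)): β-rule — branch into F R  //  F (Q -> Q).
              branch 2.2.2.1 (add F R):
                × closes — contains both R and ~R.
              branch 2.2.2.2 (add F (Q -> Q)):
                F (Q -> Q): α-rule — add T Q, F Q.
                × closes — contains both Q and ~Q.
All 5 branches close.
Every branch closed, so the premises entail the conclusion.

Yes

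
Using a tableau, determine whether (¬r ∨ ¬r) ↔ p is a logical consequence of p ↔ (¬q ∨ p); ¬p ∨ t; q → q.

No

Initial set: {(p ↔ (¬q ∨ p)); (¬p ∨ t); (q → q); ¬((¬r ∨ ¬r) ↔ p)}.
(p ↔ (¬q ∨ p)): β-rule — branch into p, (¬q ∨ p)  //  ¬p, ¬(¬q ∨ p).
  branch 1 (add p, (¬q ∨ p)):
    (¬p ∨ t): β-rule — branch into ¬p  //  t.
      branch 1.1 (add ¬p):
        × closes — contains both p and ¬p.
      branch 1.2 (add t):
        (q → q): β-rule — branch into ¬q  //  q.
          branch 1.2.1 (add ¬q):
            ¬((¬r ∨ ¬r) ↔ p): β-rule — branch into (¬r ∨ ¬r), ¬p  //  ¬(¬r ∨ ¬r), p.
              branch 1.2.1.1 (add (¬r ∨ ¬r), ¬p):
                × closes — contains both p and ¬p.
              branch 1.2.1.2 (add ¬(¬r ∨ ¬r), p):
                ¬(¬r ∨ ¬r): α-rule — add ¬¬r, ¬¬r.
                (¬q ∨ p): β-rule — branch into ¬q  //  p.
                  branch 1.2.1.2.1 (add ¬q):
                    ○ open, literals {p=true, q=false, r=true, t=true}.
                  branch 1.2.1.2.2 (add p):
                    ○ open, literals {p=true, q=false, r=true, t=true}.
          branch 1.2.2 (add q):
            ¬((¬r ∨ ¬r) ↔ p): β-rule — branch into (¬r ∨ ¬r), ¬p  //  ¬(¬r ∨ ¬r), p.
              branch 1.2.2.1 (add (¬r ∨ ¬r), ¬p):
                × closes — contains both p and ¬p.
              branch 1.2.2.2 (add ¬(¬r ∨ ¬r), p):
                ¬(¬r ∨ ¬r): α-rule — add ¬¬r, ¬¬r.
                (¬q ∨ p): β-rule — branch into ¬q  //  p.
                  branch 1.2.2.2.1 (add ¬q):
                    × closes — contains both q and ¬q.
                  branch 1.2.2.2.2 (add p):
                    ○ open, literals {p=true, q=true, r=true, t=true}.
  branch 2 (add ¬p, ¬(¬q ∨ p)):
    ¬(¬q ∨ p): α-rule — add ¬¬q, ¬p.
    (¬p ∨ t): β-rule — branch into ¬p  //  t.
      branch 2.1 (add ¬p):
        (q → q): β-rule — branch into ¬q  //  q.
          branch 2.1.1 (add ¬q):
            × closes — contains both q and ¬q.
          branch 2.1.2 (add q):
            ¬((¬r ∨ ¬r) ↔ p): β-rule — branch into (¬r ∨ ¬r), ¬p  //  ¬(¬r ∨ ¬r), p.
              branch 2.1.2.1 (add (¬r ∨ ¬r), ¬p):
                (¬r ∨ ¬r): β-rule — branch into ¬r  //  ¬r.
                  branch 2.1.2.1.1 (add ¬r):
                    ○ open, literals {p=false, q=true, r=false}.
                  branch 2.1.2.1.2 (add ¬r):
                    ○ open, literals {p=false, q=true, r=false}.
              branch 2.1.2.2 (add ¬(¬r ∨ ¬r), p):
                × closes — contains both p and ¬p.
      branch 2.2 (add t):
        (q → q): β-rule — branch into ¬q  //  q.
          branch 2.2.1 (add ¬q):
            × closes — contains both q and ¬q.
          branch 2.2.2 (add q):
            ¬((¬r ∨ ¬r) ↔ p): β-rule — branch into (¬r ∨ ¬r), ¬p  //  ¬(¬r ∨ ¬r), p.
              branch 2.2.2.1 (add (¬r ∨ ¬r), ¬p):
                (¬r ∨ ¬r): β-rule — branch into ¬r  //  ¬r.
                  branch 2.2.2.1.1 (add ¬r):
                    ○ open, literals {p=false, q=true, r=false, t=true}.
                  branch 2.2.2.1.2 (add ¬r):
                    ○ open, literals {p=false, q=true, r=false, t=true}.
              branch 2.2.2.2 (add ¬(¬r ∨ ¬r), p):
                × closes — contains both p and ¬p.
8 branches closed, 7 open.
An open branch gives a countermodel: p=true, q=false, r=true, t=true (unmentioned atoms arbitrary); the premises hold there but the conclusion fails.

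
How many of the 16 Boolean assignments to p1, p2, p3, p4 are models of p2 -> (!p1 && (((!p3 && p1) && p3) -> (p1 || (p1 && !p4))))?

Initial set: {(p2 -> (!p1 && (((!p3 && p1) && p3) -> (p1 || (p1 && !p4)))))}.
(p2 -> (!p1 && (((!p3 && p1) && p3) -> (p1 || (p1 && !p4))))): β-rule — branch into !p2  //  (!p1 && (((!p3 && p1) && p3) -> (p1 || (p1 && !p4)))).
  branch 1 (add !p2):
    ○ open, literals {p2=false}.
  branch 2 (add (!p1 && (((!p3 && p1) && p3) -> (p1 || (p1 && !p4))))):
    (!p1 && (((!p3 && p1) && p3) -> (p1 || (p1 && !p4)))): α-rule — add !p1, (((!p3 && p1) && p3) -> (p1 || (p1 && !p4))).
    (((!p3 && p1) && p3) -> (p1 || (p1 && !p4))): β-rule — branch into !((!p3 && p1) && p3)  //  (p1 || (p1 && !p4)).
      branch 2.1 (add !((!p3 && p1) && p3)):
        !((!p3 && p1) && p3): β-rule — branch into !(!p3 && p1)  //  !p3.
          branch 2.1.1 (add !(!p3 && p1)):
            !(!p3 && p1): β-rule — branch into !!p3  //  !p1.
              branch 2.1.1.1 (add !!p3):
                ○ open, literals {p1=false, p3=true}.
              branch 2.1.1.2 (add !p1):
                ○ open, literals {p1=false}.
          branch 2.1.2 (add !p3):
            ○ open, literals {p1=false, p3=false}.
      branch 2.2 (add (p1 || (p1 && !p4))):
        (p1 || (p1 && !p4)): β-rule — branch into p1  //  (p1 && !p4).
          branch 2.2.1 (add p1):
            × closes — contains both p1 and !p1.
          branch 2.2.2 (add (p1 && !p4)):
            (p1 && !p4): α-rule — add p1, !p4.
            × closes — contains both p1 and !p1.
2 branches closed, 4 open.
Each open branch fixes some atoms; the unmentioned ones are free. Counting distinct full assignments: branch {p2=false} (p1, p3, p4) contributes 8 new; branch {p1=false, p3=true} (p2, p4) contributes 2 new; branch {p1=false} (p2, p3, p4) contributes 2 new; branch {p1=false, p3=false} (p2, p4) contributes 0 new. Total: 12.

12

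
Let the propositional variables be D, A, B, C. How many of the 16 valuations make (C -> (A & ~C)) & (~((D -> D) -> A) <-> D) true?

Initial set: {((C -> (A & ~C)) & (~((D -> D) -> A) <-> D))}.
((C -> (A & ~C)) & (~((D -> D) -> A) <-> D)): α-rule — add (C -> (A & ~C)), (~((D -> D) -> A) <-> D).
(C -> (A & ~C)): β-rule — branch into ~C  //  (A & ~C).
  branch 1 (add ~C):
    (~((D -> D) -> A) <-> D): β-rule — branch into ~((D -> D) -> A), D  //  ~~((D -> D) -> A), ~D.
      branch 1.1 (add ~((D -> D) -> A), D):
        ~((D -> D) -> A): α-rule — add (D -> D), ~A.
        (D -> D): β-rule — branch into ~D  //  D.
          branch 1.1.1 (add ~D):
            × closes — contains both D and ~D.
          branch 1.1.2 (add D):
            ○ open, literals {A=0, C=0, D=1}.
      branch 1.2 (add ~~((D -> D) -> A), ~D):
        ~~((D -> D) -> A): β-rule — branch into ~(D -> D)  //  A.
          branch 1.2.1 (add ~(D -> D)):
            ~(D -> D): α-rule — add D, ~D.
            × closes — contains both D and ~D.
          branch 1.2.2 (add A):
            ○ open, literals {A=1, C=0, D=0}.
  branch 2 (add (A & ~C)):
    (A & ~C): α-rule — add A, ~C.
    (~((D -> D) -> A) <-> D): β-rule — branch into ~((D -> D) -> A), D  //  ~~((D -> D) -> A), ~D.
      branch 2.1 (add ~((D -> D) -> A), D):
        ~((D -> D) -> A): α-rule — add (D -> D), ~A.
        × closes — contains both A and ~A.
      branch 2.2 (add ~~((D -> D) -> A), ~D):
        ~~((D -> D) -> A): β-rule — branch into ~(D -> D)  //  A.
          branch 2.2.1 (add ~(D -> D)):
            ~(D -> D): α-rule — add D, ~D.
            × closes — contains both D and ~D.
          branch 2.2.2 (add A):
            ○ open, literals {A=1, C=0, D=0}.
4 branches closed, 3 open.
Each open branch fixes some atoms; the unmentioned ones are free. Counting distinct full assignments: branch {A=0, C=0, D=1} (B) contributes 2 new; branch {A=1, C=0, D=0} (B) contributes 2 new; branch {A=1, C=0, D=0} (B) contributes 0 new. Total: 4.

4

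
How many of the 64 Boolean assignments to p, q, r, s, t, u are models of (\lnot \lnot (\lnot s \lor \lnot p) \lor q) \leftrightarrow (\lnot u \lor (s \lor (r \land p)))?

44

Initial set: {((\lnot \lnot (\lnot s \lor \lnot p) \lor q) \leftrightarrow (\lnot u \lor (s \lor (r \land p))))}.
((\lnot \lnot (\lnot s \lor \lnot p) \lor q) \leftrightarrow (\lnot u \lor (s \lor (r \land p)))): β-rule — branch into (\lnot \lnot (\lnot s \lor \lnot p) \lor q), (\lnot u \lor (s \lor (r \land p)))  //  \lnot (\lnot \lnot (\lnot s \lor \lnot p) \lor q), \lnot (\lnot u \lor (s \lor (r \land p))).
  branch 1 (add (\lnot \lnot (\lnot s \lor \lnot p) \lor q), (\lnot u \lor (s \lor (r \land p)))):
    (\lnot \lnot (\lnot s \lor \lnot p) \lor q): β-rule — branch into \lnot \lnot (\lnot s \lor \lnot p)  //  q.
      branch 1.1 (add \lnot \lnot (\lnot s \lor \lnot p)):
        \lnot \lnot (\lnot s \lor \lnot p): drop double negation, giving (\lnot s \lor \lnot p).
        (\lnot u \lor (s \lor (r \land p))): β-rule — branch into \lnot u  //  (s \lor (r \land p)).
          branch 1.1.1 (add \lnot u):
            (\lnot s \lor \lnot p): β-rule — branch into \lnot s  //  \lnot p.
              branch 1.1.1.1 (add \lnot s):
                ○ open, literals {s=false, u=false}.
              branch 1.1.1.2 (add \lnot p):
                ○ open, literals {p=false, u=false}.
          branch 1.1.2 (add (s \lor (r \land p))):
            (\lnot s \lor \lnot p): β-rule — branch into \lnot s  //  \lnot p.
              branch 1.1.2.1 (add \lnot s):
                (s \lor (r \land p)): β-rule — branch into s  //  (r \land p).
                  branch 1.1.2.1.1 (add s):
                    × closes — contains both s and \lnot s.
                  branch 1.1.2.1.2 (add (r \land p)):
                    (r \land p): α-rule — add r, p.
                    ○ open, literals {p=true, r=true, s=false}.
              branch 1.1.2.2 (add \lnot p):
                (s \lor (r \land p)): β-rule — branch into s  //  (r \land p).
                  branch 1.1.2.2.1 (add s):
                    ○ open, literals {p=false, s=true}.
                  branch 1.1.2.2.2 (add (r \land p)):
                    (r \land p): α-rule — add r, p.
                    × closes — contains both p and \lnot p.
      branch 1.2 (add q):
        (\lnot u \lor (s \lor (r \land p))): β-rule — branch into \lnot u  //  (s \lor (r \land p)).
          branch 1.2.1 (add \lnot u):
            ○ open, literals {q=true, u=false}.
          branch 1.2.2 (add (s \lor (r \land p))):
            (s \lor (r \land p)): β-rule — branch into s  //  (r \land p).
              branch 1.2.2.1 (add s):
                ○ open, literals {q=true, s=true}.
              branch 1.2.2.2 (add (r \land p)):
                (r \land p): α-rule — add r, p.
                ○ open, literals {p=true, q=true, r=true}.
  branch 2 (add \lnot (\lnot \lnot (\lnot s \lor \lnot p) \lor q), \lnot (\lnot u \lor (s \lor (r \land p)))):
    \lnot (\lnot \lnot (\lnot s \lor \lnot p) \lor q): α-rule — add \lnot \lnot \lnot (\lnot s \lor \lnot p), \lnot q.
    \lnot (\lnot u \lor (s \lor (r \land p))): α-rule — add \lnot \lnot u, \lnot (s \lor (r \land p)).
    \lnot \lnot \lnot (\lnot s \lor \lnot p): drop double negation, giving \lnot (\lnot s \lor \lnot p).
    \lnot (s \lor (r \land p)): α-rule — add \lnot s, \lnot (r \land p).
    \lnot (\lnot s \lor \lnot p): α-rule — add \lnot \lnot s, \lnot \lnot p.
    × closes — contains both s and \lnot s.
3 branches closed, 7 open.
Each open branch fixes some atoms; the unmentioned ones are free. Counting distinct full assignments: branch {s=false, u=false} (p, q, r, t) contributes 16 new; branch {p=false, u=false} (q, r, s, t) contributes 8 new; branch {p=true, r=true, s=false} (q, t, u) contributes 4 new; branch {p=false, s=true} (q, r, t, u) contributes 8 new; branch {q=true, u=false} (p, r, s, t) contributes 4 new; branch {q=true, s=true} (p, r, t, u) contributes 4 new; branch {p=true, q=true, r=true} (s, t, u) contributes 0 new. Total: 44.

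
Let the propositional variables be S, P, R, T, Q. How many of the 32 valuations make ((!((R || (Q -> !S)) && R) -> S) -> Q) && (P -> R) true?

Initial set: {(((!((R || (Q -> !S)) && R) -> S) -> Q) && (P -> R))}.
(((!((R || (Q -> !S)) && R) -> S) -> Q) && (P -> R)): α-rule — add ((!((R || (Q -> !S)) && R) -> S) -> Q), (P -> R).
((!((R || (Q -> !S)) && R) -> S) -> Q): β-rule — branch into !(!((R || (Q -> !S)) && R) -> S)  //  Q.
  branch 1 (add !(!((R || (Q -> !S)) && R) -> S)):
    !(!((R || (Q -> !S)) && R) -> S): α-rule — add !((R || (Q -> !S)) && R), !S.
    (P -> R): β-rule — branch into !P  //  R.
      branch 1.1 (add !P):
        !((R || (Q -> !S)) && R): β-rule — branch into !(R || (Q -> !S))  //  !R.
          branch 1.1.1 (add !(R || (Q -> !S))):
            !(R || (Q -> !S)): α-rule — add !R, !(Q -> !S).
            !(Q -> !S): α-rule — add Q, !!S.
            × closes — contains both S and !S.
          branch 1.1.2 (add !R):
            ○ open, literals {P=0, R=0, S=0}.
      branch 1.2 (add R):
        !((R || (Q -> !S)) && R): β-rule — branch into !(R || (Q -> !S))  //  !R.
          branch 1.2.1 (add !(R || (Q -> !S))):
            !(R || (Q -> !S)): α-rule — add !R, !(Q -> !S).
            × closes — contains both R and !R.
          branch 1.2.2 (add !R):
            × closes — contains both R and !R.
  branch 2 (add Q):
    (P -> R): β-rule — branch into !P  //  R.
      branch 2.1 (add !P):
        ○ open, literals {P=0, Q=1}.
      branch 2.2 (add R):
        ○ open, literals {Q=1, R=1}.
3 branches closed, 3 open.
Each open branch fixes some atoms; the unmentioned ones are free. Counting distinct full assignments: branch {P=0, R=0, S=0} (T, Q) contributes 4 new; branch {P=0, Q=1} (S, R, T) contributes 6 new; branch {Q=1, R=1} (S, P, T) contributes 4 new. Total: 14.

14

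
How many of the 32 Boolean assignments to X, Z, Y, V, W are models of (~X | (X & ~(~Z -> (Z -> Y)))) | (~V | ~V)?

Initial set: {((~X | (X & ~(~Z -> (Z -> Y)))) | (~V | ~V))}.
((~X | (X & ~(~Z -> (Z -> Y)))) | (~V | ~V)): β-rule — branch into (~X | (X & ~(~Z -> (Z -> Y))))  //  (~V | ~V).
  branch 1 (add (~X | (X & ~(~Z -> (Z -> Y))))):
    (~X | (X & ~(~Z -> (Z -> Y)))): β-rule — branch into ~X  //  (X & ~(~Z -> (Z -> Y))).
      branch 1.1 (add ~X):
        ○ open, literals {X=F}.
      branch 1.2 (add (X & ~(~Z -> (Z -> Y)))):
        (X & ~(~Z -> (Z -> Y))): α-rule — add X, ~(~Z -> (Z -> Y)).
        ~(~Z -> (Z -> Y)): α-rule — add ~Z, ~(Z -> Y).
        ~(Z -> Y): α-rule — add Z, ~Y.
        × closes — contains both Z and ~Z.
  branch 2 (add (~V | ~V)):
    (~V | ~V): β-rule — branch into ~V  //  ~V.
      branch 2.1 (add ~V):
        ○ open, literals {V=F}.
      branch 2.2 (add ~V):
        ○ open, literals {V=F}.
1 branch closed, 3 open.
Each open branch fixes some atoms; the unmentioned ones are free. Counting distinct full assignments: branch {X=F} (Z, Y, V, W) contributes 16 new; branch {V=F} (X, Z, Y, W) contributes 8 new; branch {V=F} (X, Z, Y, W) contributes 0 new. Total: 24.

24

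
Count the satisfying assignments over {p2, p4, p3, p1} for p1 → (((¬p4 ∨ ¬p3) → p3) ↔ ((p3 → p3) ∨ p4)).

Initial set: {(p1 → (((¬p4 ∨ ¬p3) → p3) ↔ ((p3 → p3) ∨ p4)))}.
(p1 → (((¬p4 ∨ ¬p3) → p3) ↔ ((p3 → p3) ∨ p4))): β-rule — branch into ¬p1  //  (((¬p4 ∨ ¬p3) → p3) ↔ ((p3 → p3) ∨ p4)).
  branch 1 (add ¬p1):
    ○ open, literals {p1=F}.
  branch 2 (add (((¬p4 ∨ ¬p3) → p3) ↔ ((p3 → p3) ∨ p4))):
    (((¬p4 ∨ ¬p3) → p3) ↔ ((p3 → p3) ∨ p4)): β-rule — branch into ((¬p4 ∨ ¬p3) → p3), ((p3 → p3) ∨ p4)  //  ¬((¬p4 ∨ ¬p3) → p3), ¬((p3 → p3) ∨ p4).
      branch 2.1 (add ((¬p4 ∨ ¬p3) → p3), ((p3 → p3) ∨ p4)):
        ((¬p4 ∨ ¬p3) → p3): β-rule — branch into ¬(¬p4 ∨ ¬p3)  //  p3.
          branch 2.1.1 (add ¬(¬p4 ∨ ¬p3)):
            ¬(¬p4 ∨ ¬p3): α-rule — add ¬¬p4, ¬¬p3.
            ((p3 → p3) ∨ p4): β-rule — branch into (p3 → p3)  //  p4.
              branch 2.1.1.1 (add (p3 → p3)):
                (p3 → p3): β-rule — branch into ¬p3  //  p3.
                  branch 2.1.1.1.1 (add ¬p3):
                    × closes — contains both p3 and ¬p3.
                  branch 2.1.1.1.2 (add p3):
                    ○ open, literals {p3=T, p4=T}.
              branch 2.1.1.2 (add p4):
                ○ open, literals {p3=T, p4=T}.
          branch 2.1.2 (add p3):
            ((p3 → p3) ∨ p4): β-rule — branch into (p3 → p3)  //  p4.
              branch 2.1.2.1 (add (p3 → p3)):
                (p3 → p3): β-rule — branch into ¬p3  //  p3.
                  branch 2.1.2.1.1 (add ¬p3):
                    × closes — contains both p3 and ¬p3.
                  branch 2.1.2.1.2 (add p3):
                    ○ open, literals {p3=T}.
              branch 2.1.2.2 (add p4):
                ○ open, literals {p3=T, p4=T}.
      branch 2.2 (add ¬((¬p4 ∨ ¬p3) → p3), ¬((p3 → p3) ∨ p4)):
        ¬((¬p4 ∨ ¬p3) → p3): α-rule — add (¬p4 ∨ ¬p3), ¬p3.
        ¬((p3 → p3) ∨ p4): α-rule — add ¬(p3 → p3), ¬p4.
        ¬(p3 → p3): α-rule — add p3, ¬p3.
        × closes — contains both p3 and ¬p3.
3 branches closed, 5 open.
Each open branch fixes some atoms; the unmentioned ones are free. Counting distinct full assignments: branch {p1=F} (p2, p4, p3) contributes 8 new; branch {p3=T, p4=T} (p2, p1) contributes 2 new; branch {p3=T, p4=T} (p2, p1) contributes 0 new; branch {p3=T} (p2, p4, p1) contributes 2 new; branch {p3=T, p4=T} (p2, p1) contributes 0 new. Total: 12.

12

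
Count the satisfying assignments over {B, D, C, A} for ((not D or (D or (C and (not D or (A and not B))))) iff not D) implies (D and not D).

Initial set: {(((not D or (D or (C and (not D or (A and not B))))) iff not D) implies (D and not D))}.
(((not D or (D or (C and (not D or (A and not B))))) iff not D) implies (D and not D)): β-rule — branch into not ((not D or (D or (C and (not D or (A and not B))))) iff not D)  //  (D and not D).
  branch 1 (add not ((not D or (D or (C and (not D or (A and not B))))) iff not D)):
    not ((not D or (D or (C and (not D or (A and not B))))) iff not D): β-rule — branch into (not D or (D or (C and (not D or (A and not B))))), not not D  //  not (not D or (D or (C and (not D or (A and not B))))), not D.
      branch 1.1 (add (not D or (D or (C and (not D or (A and not B))))), not not D):
        (not D or (D or (C and (not D or (A and not B))))): β-rule — branch into not D  //  (D or (C and (not D or (A and not B)))).
          branch 1.1.1 (add not D):
            × closes — contains both D and not D.
          branch 1.1.2 (add (D or (C and (not D or (A and not B))))):
            (D or (C and (not D or (A and not B)))): β-rule — branch into D  //  (C and (not D or (A and not B))).
              branch 1.1.2.1 (add D):
                ○ open, literals {D=1}.
              branch 1.1.2.2 (add (C and (not D or (A and not B)))):
                (C and (not D or (A and not B))): α-rule — add C, (not D or (A and not B)).
                (not D or (A and not B)): β-rule — branch into not D  //  (A and not B).
                  branch 1.1.2.2.1 (add not D):
                    × closes — contains both D and not D.
                  branch 1.1.2.2.2 (add (A and not B)):
                    (A and not B): α-rule — add A, not B.
                    ○ open, literals {A=1, B=0, C=1, D=1}.
      branch 1.2 (add not (not D or (D or (C and (not D or (A and not B))))), not D):
        not (not D or (D or (C and (not D or (A and not B))))): α-rule — add not not D, not (D or (C and (not D or (A and not B)))).
        × closes — contains both D and not D.
  branch 2 (add (D and not D)):
    (D and not D): α-rule — add D, not D.
    × closes — contains both D and not D.
4 branches closed, 2 open.
Each open branch fixes some atoms; the unmentioned ones are free. Counting distinct full assignments: branch {D=1} (B, C, A) contributes 8 new; branch {A=1, B=0, C=1, D=1} (none free) contributes 0 new. Total: 8.

8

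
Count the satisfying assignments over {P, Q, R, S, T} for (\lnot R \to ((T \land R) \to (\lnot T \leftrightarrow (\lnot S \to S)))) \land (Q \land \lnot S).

8

Initial set: {((\lnot R \to ((T \land R) \to (\lnot T \leftrightarrow (\lnot S \to S)))) \land (Q \land \lnot S))}.
((\lnot R \to ((T \land R) \to (\lnot T \leftrightarrow (\lnot S \to S)))) \land (Q \land \lnot S)): α-rule — add (\lnot R \to ((T \land R) \to (\lnot T \leftrightarrow (\lnot S \to S)))), (Q \land \lnot S).
(Q \land \lnot S): α-rule — add Q, \lnot S.
(\lnot R \to ((T \land R) \to (\lnot T \leftrightarrow (\lnot S \to S)))): β-rule — branch into \lnot \lnot R  //  ((T \land R) \to (\lnot T \leftrightarrow (\lnot S \to S))).
  branch 1 (add \lnot \lnot R):
    ○ open, literals {Q=true, R=true, S=false}.
  branch 2 (add ((T \land R) \to (\lnot T \leftrightarrow (\lnot S \to S)))):
    ((T \land R) \to (\lnot T \leftrightarrow (\lnot S \to S))): β-rule — branch into \lnot (T \land R)  //  (\lnot T \leftrightarrow (\lnot S \to S)).
      branch 2.1 (add \lnot (T \land R)):
        \lnot (T \land R): β-rule — branch into \lnot T  //  \lnot R.
          branch 2.1.1 (add \lnot T):
            ○ open, literals {Q=true, S=false, T=false}.
          branch 2.1.2 (add \lnot R):
            ○ open, literals {Q=true, R=false, S=false}.
      branch 2.2 (add (\lnot T \leftrightarrow (\lnot S \to S))):
        (\lnot T \leftrightarrow (\lnot S \to S)): β-rule — branch into \lnot T, (\lnot S \to S)  //  \lnot \lnot T, \lnot (\lnot S \to S).
          branch 2.2.1 (add \lnot T, (\lnot S \to S)):
            (\lnot S \to S): β-rule — branch into \lnot \lnot S  //  S.
              branch 2.2.1.1 (add \lnot \lnot S):
                × closes — contains both S and \lnot S.
              branch 2.2.1.2 (add S):
                × closes — contains both S and \lnot S.
          branch 2.2.2 (add \lnot \lnot T, \lnot (\lnot S \to S)):
            \lnot (\lnot S \to S): α-rule — add \lnot S, \lnot S.
            ○ open, literals {Q=true, S=false, T=true}.
2 branches closed, 4 open.
Each open branch fixes some atoms; the unmentioned ones are free. Counting distinct full assignments: branch {Q=true, R=true, S=false} (P, T) contributes 4 new; branch {Q=true, S=false, T=false} (P, R) contributes 2 new; branch {Q=true, R=false, S=false} (P, T) contributes 2 new; branch {Q=true, S=false, T=true} (P, R) contributes 0 new. Total: 8.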